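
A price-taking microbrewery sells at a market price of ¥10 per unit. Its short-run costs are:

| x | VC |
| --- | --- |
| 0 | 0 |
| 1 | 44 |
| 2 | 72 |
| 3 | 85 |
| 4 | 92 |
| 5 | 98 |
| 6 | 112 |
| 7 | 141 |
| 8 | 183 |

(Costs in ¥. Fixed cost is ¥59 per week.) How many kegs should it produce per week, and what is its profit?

Profit at each row (π = 10x − TC): x=0: -59; x=1: -93; x=2: -111; x=3: -114; x=4: -111; x=5: -107; x=6: -111; x=7: -130; x=8: -162.
Profit is highest at x = 0. Equivalently, the lowest AVC in the table is 112/6 ≈ ¥18.67 at x = 6, and P = ¥10 falls below it — price never covers variable cost, so the firm shuts down and loses only its fixed cost.

x = 0 (shut down); profit = -¥59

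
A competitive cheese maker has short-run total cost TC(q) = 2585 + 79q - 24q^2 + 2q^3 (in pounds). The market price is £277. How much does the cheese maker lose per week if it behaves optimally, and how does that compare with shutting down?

AVC = 79 - 24q + 2q^2; min AVC = £7 at q = 6. Since P = £277 ≥ min AVC, the firm produces.
With MC = 79 - 48q + 6q^2, P = MC on the upward-sloping part at q* = 11.
TR = 277·11 = 3047. TC = 2585 + 627 = 3212. Profit = 3047 − 3212 = -£165.
Shutting down would mean losing the fixed cost of £2585, so operating at a loss of £165 is better by £2420.

Profit = -£165 at q = 11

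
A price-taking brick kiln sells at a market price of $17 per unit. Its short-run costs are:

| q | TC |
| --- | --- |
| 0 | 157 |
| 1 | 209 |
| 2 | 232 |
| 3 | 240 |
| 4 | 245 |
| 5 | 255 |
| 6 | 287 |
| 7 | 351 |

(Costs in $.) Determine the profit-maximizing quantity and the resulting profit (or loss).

Compute π = P·q − TC at each output: q=0: -157; q=1: -192; q=2: -198; q=3: -189; q=4: -177; q=5: -170; q=6: -185; q=7: -232.
Profit is highest at q = 0. Equivalently, the lowest AVC in the table is 98/5 ≈ $19.60 at q = 5, and P = $17 falls below it — price never covers variable cost, so the firm shuts down and loses only its fixed cost.

q = 0 (shut down); profit = -$157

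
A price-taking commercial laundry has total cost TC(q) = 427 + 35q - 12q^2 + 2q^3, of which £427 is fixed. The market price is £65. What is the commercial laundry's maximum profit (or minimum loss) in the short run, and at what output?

Profit = -£227 at q = 5

AVC = 35 - 12q + 2q^2; min AVC = £17 at q = 3. Since P = £65 ≥ min AVC, the firm produces.
With MC = 35 - 24q + 6q^2, P = MC on the upward-sloping part at q* = 5.
TR = 65·5 = 325. TC = 427 + 125 = 552. Profit = 325 − 552 = -£227.
That loss of £227 beats the £427 the firm would lose by shutting down; producing recovers £200 of fixed cost.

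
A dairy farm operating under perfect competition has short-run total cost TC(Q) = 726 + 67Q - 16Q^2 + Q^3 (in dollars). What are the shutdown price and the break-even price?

Shutdown price = $3; break-even price = $78

AVC = 67 - 16Q + Q^2; minimized at Q = 8, giving min AVC = $3. That is the shutdown price.
ATC = 726/Q + 67 - 16Q + Q^2. Setting dATC/dQ = −726/Q^2 − 16 + 2Q = 0 gives Q = 11 (since 2·11^3 − 16·11^2 = 726).
min ATC = 726/11 + 67 − 16·11 + 11^2 = $78. That is the break-even price.
For $3 ≤ P < $78 the firm produces at a loss; below $3 it shuts down.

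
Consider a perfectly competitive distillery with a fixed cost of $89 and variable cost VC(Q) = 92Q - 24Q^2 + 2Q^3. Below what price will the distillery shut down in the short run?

Short-run supply begins at min AVC. From VC = 92Q - 24Q^2 + 2Q^3, AVC = 92 - 24Q + 2Q^2.
At the minimum of AVC, MC = AVC. MC = 92 - 48Q + 6Q^2; setting MC = AVC gives 4Q^2 - 24Q = 0, so Q = 6. min AVC = 20.
So the shutdown price is $20.

$20 per unit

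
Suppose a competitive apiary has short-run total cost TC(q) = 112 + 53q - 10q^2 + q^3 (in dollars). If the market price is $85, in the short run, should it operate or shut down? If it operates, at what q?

Variable cost is VC = 53q - 10q^2 + q^3, so AVC = VC/q = 53 - 10q + q^2 and MC = dTC/dq = 53 - 20q + 3q^2.
The AVC parabola has its vertex at q = 10/2 = 5, where AVC = 53 - 10·5 + 5^2 = $28.
Because $85 ≥ $28, revenue can cover variable cost; the firm operates.
P = MC gives -32 - 20q + 3q^2 = 0, with roots -4/3 and 8. Take the larger (rising MC): q* = 8.
Check: AVC at q = 8 is $37 ≤ P, so revenue covers variable cost.
Profit = P·q − TC = 85·8 − 408 = $272.

Produce at q = 8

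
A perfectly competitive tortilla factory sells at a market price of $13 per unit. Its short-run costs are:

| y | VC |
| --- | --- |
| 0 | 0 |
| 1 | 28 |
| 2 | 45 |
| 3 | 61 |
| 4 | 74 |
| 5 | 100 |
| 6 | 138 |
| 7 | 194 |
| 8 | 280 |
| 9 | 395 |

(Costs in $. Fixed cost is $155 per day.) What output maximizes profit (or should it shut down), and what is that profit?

Compute π = P·y − TC at each output: y=0: -155; y=1: -170; y=2: -174; y=3: -177; y=4: -177; y=5: -190; y=6: -215; y=7: -258; y=8: -331; y=9: -433.
Profit is highest at y = 0. Equivalently, the lowest AVC in the table is 74/4 ≈ $18.50 at y = 4, and P = $13 falls below it — price never covers variable cost, so the firm shuts down and loses only its fixed cost.

y = 0 (shut down); profit = -$155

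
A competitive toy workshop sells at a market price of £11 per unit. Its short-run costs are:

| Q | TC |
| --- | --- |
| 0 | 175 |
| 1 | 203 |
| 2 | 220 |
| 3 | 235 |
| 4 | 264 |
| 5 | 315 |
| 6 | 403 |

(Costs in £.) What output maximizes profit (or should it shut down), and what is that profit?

Q = 0 (shut down); profit = -£175

Profit at each row (π = 11Q − TC): Q=0: -175; Q=1: -192; Q=2: -198; Q=3: -202; Q=4: -220; Q=5: -260; Q=6: -337.
Profit is highest at Q = 0. Equivalently, the lowest AVC in the table is 60/3 ≈ £20 at Q = 3, and P = £11 falls below it — price never covers variable cost, so the firm shuts down and loses only its fixed cost.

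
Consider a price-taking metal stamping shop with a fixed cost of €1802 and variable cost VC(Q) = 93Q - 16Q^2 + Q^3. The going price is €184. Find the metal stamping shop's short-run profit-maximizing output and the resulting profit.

Profit = -€112 at Q = 13

AVC = 93 - 16Q + Q^2 has its minimum €29 at Q = 8; price €184 clears that bar, so the firm operates.
With MC = 93 - 32Q + 3Q^2, P = MC on the upward-sloping part at Q* = 13.
TR = 184·13 = 2392. TC = 1802 + 702 = 2504. Profit = 2392 − 2504 = -€112.
Shutting down would mean losing the fixed cost of €1802, so operating at a loss of €112 is better by €1690.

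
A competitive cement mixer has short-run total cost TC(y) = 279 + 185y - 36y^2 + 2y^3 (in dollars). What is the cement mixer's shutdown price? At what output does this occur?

$23 per unit, at y = 9

The firm shuts down when price falls below the minimum of average variable cost. AVC = VC/y = 185 - 36y + 2y^2.
dAVC/dy = -36 + 4y = 0 gives y = 9. min AVC = 185 - 36·9 + 2·9^2 = 23.
The firm shuts down for any P below $23.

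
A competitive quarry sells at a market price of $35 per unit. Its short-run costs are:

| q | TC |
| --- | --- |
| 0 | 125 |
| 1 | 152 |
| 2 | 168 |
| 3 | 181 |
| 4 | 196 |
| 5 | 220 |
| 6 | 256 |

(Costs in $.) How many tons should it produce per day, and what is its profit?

q = 5; profit = -$45

Profit at each row (π = 35q − TC): q=0: -125; q=1: -117; q=2: -98; q=3: -76; q=4: -56; q=5: -45; q=6: -46.
Profit is maximized at q = 5. AVC there is 95/5 = $19 ≤ P, so producing beats shutting down (which would give -$125).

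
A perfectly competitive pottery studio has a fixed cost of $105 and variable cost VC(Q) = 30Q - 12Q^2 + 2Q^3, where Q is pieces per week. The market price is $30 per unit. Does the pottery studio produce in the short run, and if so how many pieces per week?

Produce at Q = 4

Variable cost is VC = 30Q - 12Q^2 + 2Q^3, so AVC = VC/Q = 30 - 12Q + 2Q^2 and MC = dTC/dQ = 30 - 24Q + 6Q^2.
The AVC parabola has its vertex at Q = 12/4 = 3, where AVC = 30 - 12·3 + 2·3^2 = $12.
Because $30 ≥ $12, revenue can cover variable cost; the firm operates.
P = MC gives -24Q + 6Q^2 = 0, with roots 0 and 4. Take the larger (rising MC): Q* = 4.
Check: AVC at Q = 4 is $14 ≤ P, so revenue covers variable cost.
Profit = P·Q − TC = 30·4 − 161 = -$41, a loss, but smaller than the $105 fixed cost the firm would lose by shutting down.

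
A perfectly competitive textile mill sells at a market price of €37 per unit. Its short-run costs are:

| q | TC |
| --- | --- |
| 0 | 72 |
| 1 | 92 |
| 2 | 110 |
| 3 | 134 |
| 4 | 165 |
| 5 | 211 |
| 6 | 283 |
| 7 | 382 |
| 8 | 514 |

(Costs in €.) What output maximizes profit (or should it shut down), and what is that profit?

Tabulate TR − TC: q=0: -72; q=1: -55; q=2: -36; q=3: -23; q=4: -17; q=5: -26; q=6: -61; q=7: -123; q=8: -218.
Profit is maximized at q = 4. AVC there is 93/4 = €23.25 ≤ P, so producing beats shutting down (which would give -€72).

q = 4; profit = -€17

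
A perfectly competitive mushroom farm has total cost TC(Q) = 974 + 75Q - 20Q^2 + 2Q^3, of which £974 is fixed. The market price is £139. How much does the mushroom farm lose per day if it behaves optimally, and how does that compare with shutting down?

Profit = -£206 at Q = 8

AVC = 75 - 20Q + 2Q^2; min AVC = £25 at Q = 5. Since P = £139 ≥ min AVC, the firm produces.
MC = 75 - 40Q + 6Q^2. Setting P = MC and taking the root on the rising branch gives Q* = 8.
TR = 139·8 = 1112. TC = 974 + 344 = 1318. Profit = 1112 − 1318 = -£206.
Shutting down would mean losing the fixed cost of £974, so operating at a loss of £206 is better by £768.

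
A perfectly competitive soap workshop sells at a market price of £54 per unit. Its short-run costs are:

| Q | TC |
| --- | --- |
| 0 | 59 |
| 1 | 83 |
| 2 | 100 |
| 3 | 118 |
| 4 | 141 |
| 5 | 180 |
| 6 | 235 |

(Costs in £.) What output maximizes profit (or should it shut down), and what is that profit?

Q = 5; profit = £90

Tabulate TR − TC: Q=0: -59; Q=1: -29; Q=2: 8; Q=3: 44; Q=4: 75; Q=5: 90; Q=6: 89.
Profit is maximized at Q = 5. AVC there is 121/5 = £24.20 ≤ P, so producing beats shutting down (which would give -£59).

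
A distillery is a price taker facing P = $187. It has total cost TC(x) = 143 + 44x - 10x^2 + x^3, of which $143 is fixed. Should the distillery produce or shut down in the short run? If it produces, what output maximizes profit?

Variable cost is VC = 44x - 10x^2 + x^3, so AVC = VC/x = 44 - 10x + x^2 and MC = dTC/dx = 44 - 20x + 3x^2.
The AVC parabola has its vertex at x = 10/2 = 5, where AVC = 44 - 10·5 + 5^2 = $19.
Because $187 ≥ $19, revenue can cover variable cost; the firm operates.
Set P = MC: 187 = 44 - 20x + 3x^2 → -143 - 20x + 3x^2 = 0. The roots are x = -13/3 and x = 11; the profit-maximizing output is on the rising part of MC, so x* = 11.
Check: AVC at x = 11 is $55 ≤ P, so revenue covers variable cost.
Profit = P·x − TC = 187·11 − 748 = $1309.

Produce at x = 11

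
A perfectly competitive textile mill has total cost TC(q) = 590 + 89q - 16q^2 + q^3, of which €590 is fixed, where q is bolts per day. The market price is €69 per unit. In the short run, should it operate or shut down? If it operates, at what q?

From TC, MC = TC'(q) = 89 - 32q + 3q^2 and AVC = VC/q = 89 - 16q + q^2.
AVC hits its minimum where MC = AVC, at q = 8, giving min AVC = 89 - 16·8 + 8^2 = €25.
Because €69 ≥ €25, revenue can cover variable cost; the firm operates.
Solving P = MC: 20 - 32q + 3q^2 = 0 ⇒ q = 2/3 or 10. On the upward-sloping branch, q* = 10.
Check: AVC at q = 10 is €29 ≤ P, so revenue covers variable cost.
Profit = P·q − TC = 69·10 − 880 = -€190, a loss, but smaller than the €590 fixed cost the firm would lose by shutting down.

Produce at q = 10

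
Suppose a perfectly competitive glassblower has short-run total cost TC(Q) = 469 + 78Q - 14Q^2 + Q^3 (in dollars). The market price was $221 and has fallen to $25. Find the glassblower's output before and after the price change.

Output falls from 13 to 0 (the firm shuts down)

AVC = 78 - 14Q + Q^2, minimized at Q = 7 where min AVC = $29. MC = 78 - 28Q + 3Q^2.
With P = $221 above the shutdown price, P = MC gives Q = 13.
At P = $25 < min AVC = $29, price no longer covers variable cost at any output, so the firm shuts down: Q = 0.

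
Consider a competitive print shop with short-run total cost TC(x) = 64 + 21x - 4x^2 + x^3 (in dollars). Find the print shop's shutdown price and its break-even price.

Shutdown price = min AVC. AVC = 21 - 4x + x^2, with vertex at x = 2 and minimum $17.
ATC = 64/x + 21 - 4x + x^2. Setting dATC/dx = −64/x^2 − 4 + 2x = 0 gives x = 4 (since 2·4^3 − 4·4^2 = 64).
min ATC = 64/4 + 21 − 4·4 + 4^2 = $37. That is the break-even price.
Between these two prices the firm operates at a loss; above $37 it earns a profit.

Shutdown price = $17; break-even price = $37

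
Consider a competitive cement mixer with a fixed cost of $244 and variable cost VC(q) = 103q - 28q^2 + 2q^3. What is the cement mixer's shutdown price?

$5 per unit

Short-run supply begins at min AVC. From VC = 103q - 28q^2 + 2q^3, AVC = 103 - 28q + 2q^2.
dAVC/dq = -28 + 4q = 0 gives q = 7. min AVC = 103 - 28·7 + 2·7^2 = 5.
For P < $5 the firm produces nothing.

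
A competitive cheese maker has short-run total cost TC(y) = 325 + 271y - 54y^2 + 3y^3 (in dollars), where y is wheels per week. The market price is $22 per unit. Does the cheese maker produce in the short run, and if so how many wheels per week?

From TC, MC = TC'(y) = 271 - 108y + 9y^2 and AVC = VC/y = 271 - 54y + 3y^2.
AVC hits its minimum where MC = AVC, at y = 9, giving min AVC = 271 - 54·9 + 3·9^2 = $28.
P = $22 lies below min AVC = $28; no output level covers variable cost.
Best response: produce nothing and absorb the $325 fixed cost.

Shut down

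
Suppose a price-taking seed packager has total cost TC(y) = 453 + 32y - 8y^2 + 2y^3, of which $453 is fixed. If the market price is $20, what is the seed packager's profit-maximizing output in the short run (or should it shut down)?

Shut down

Strip out fixed cost: VC = 32y - 8y^2 + 2y^3. Then AVC = 32 - 8y + 2y^2 and MC = 32 - 16y + 6y^2.
The AVC parabola has its vertex at y = 8/4 = 2, where AVC = 32 - 8·2 + 2·2^2 = $24.
Since P = $20 < min AVC = $24, price fails to cover variable cost at any output.
Best response: produce nothing and absorb the $453 fixed cost.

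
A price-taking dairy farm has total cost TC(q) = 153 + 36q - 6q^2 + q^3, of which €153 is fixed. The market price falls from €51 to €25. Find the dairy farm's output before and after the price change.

MC = 36 - 12q + 3q^2; the shutdown threshold is min AVC = €27 (at q = 3).
At P = €51 ≥ min AVC, set P = MC on the rising branch: q = 5.
At P = €25 < min AVC = €27, price no longer covers variable cost at any output, so the firm shuts down: q = 0.

Output falls from 5 to 0 (the firm shuts down)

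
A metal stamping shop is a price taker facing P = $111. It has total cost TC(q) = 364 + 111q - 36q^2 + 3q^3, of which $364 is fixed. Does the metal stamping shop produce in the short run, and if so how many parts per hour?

Produce at q = 8

From TC, MC = TC'(q) = 111 - 72q + 9q^2 and AVC = VC/q = 111 - 36q + 3q^2.
The AVC parabola has its vertex at q = 36/6 = 6, where AVC = 111 - 36·6 + 3·6^2 = $3.
Because $111 ≥ $3, revenue can cover variable cost; the firm operates.
Solving P = MC: -72q + 9q^2 = 0 ⇒ q = 0 or 8. On the upward-sloping branch, q* = 8.
Check: AVC at q = 8 is $15 ≤ P, so revenue covers variable cost.
Profit = P·q − TC = 111·8 − 484 = $404.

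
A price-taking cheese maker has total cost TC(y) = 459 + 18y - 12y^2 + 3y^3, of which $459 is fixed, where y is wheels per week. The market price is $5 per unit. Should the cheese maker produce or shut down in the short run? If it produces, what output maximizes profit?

Shut down

From TC, MC = TC'(y) = 18 - 24y + 9y^2 and AVC = VC/y = 18 - 12y + 3y^2.
AVC is minimized where dAVC/dy = -12 + 6y = 0, at y = 2; min AVC = 18 - 12·2 + 3·2^2 = $6.
Since P = $5 < min AVC = $6, price fails to cover variable cost at any output.
Shutting down limits the loss to fixed cost, $459.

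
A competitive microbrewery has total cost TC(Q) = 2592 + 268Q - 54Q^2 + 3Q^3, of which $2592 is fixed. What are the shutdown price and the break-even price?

Shutdown price = $25; break-even price = $268

AVC = 268 - 54Q + 3Q^2; minimized at Q = 9, giving min AVC = $25. That is the shutdown price.
ATC = 2592/Q + 268 - 54Q + 3Q^2. Setting dATC/dQ = −2592/Q^2 − 54 + 6Q = 0 gives Q = 12 (since 6·12^3 − 54·12^2 = 2592).
min ATC = 2592/12 + 268 − 54·12 + 3·12^2 = $268. That is the break-even price.
Between these two prices the firm operates at a loss; above $268 it earns a profit.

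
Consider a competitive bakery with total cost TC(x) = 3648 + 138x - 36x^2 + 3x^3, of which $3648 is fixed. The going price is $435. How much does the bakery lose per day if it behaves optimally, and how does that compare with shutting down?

Profit = -$18 at x = 11

AVC = 138 - 36x + 3x^2; min AVC = $30 at x = 6. Since P = $435 ≥ min AVC, the firm produces.
With MC = 138 - 72x + 9x^2, P = MC on the upward-sloping part at x* = 11.
TR = 435·11 = 4785. TC = 3648 + 1155 = 4803. Profit = 4785 − 4803 = -$18.
By producing, the firm covers all variable cost plus $3630 of fixed cost; shutting down would lose the full $3648.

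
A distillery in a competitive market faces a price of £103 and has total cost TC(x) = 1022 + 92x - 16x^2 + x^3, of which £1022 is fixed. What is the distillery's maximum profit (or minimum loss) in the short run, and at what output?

Profit = -£296 at x = 11

AVC = 92 - 16x + x^2; min AVC = £28 at x = 8. Since P = £103 ≥ min AVC, the firm produces.
With MC = 92 - 32x + 3x^2, P = MC on the upward-sloping part at x* = 11.
TR = 103·11 = 1133. TC = 1022 + 407 = 1429. Profit = 1133 − 1429 = -£296.
Shutting down would mean losing the fixed cost of £1022, so operating at a loss of £296 is better by £726.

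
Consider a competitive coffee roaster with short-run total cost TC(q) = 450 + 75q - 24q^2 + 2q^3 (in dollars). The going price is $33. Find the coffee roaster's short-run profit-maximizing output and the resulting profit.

AVC = 75 - 24q + 2q^2 has its minimum $3 at q = 6; price $33 clears that bar, so the firm operates.
MC = 75 - 48q + 6q^2. Setting P = MC and taking the root on the rising branch gives q* = 7.
TR = 33·7 = 231. TC = 450 + 35 = 485. Profit = 231 − 485 = -$254.
That loss of $254 beats the $450 the firm would lose by shutting down; producing recovers $196 of fixed cost.

Profit = -$254 at q = 7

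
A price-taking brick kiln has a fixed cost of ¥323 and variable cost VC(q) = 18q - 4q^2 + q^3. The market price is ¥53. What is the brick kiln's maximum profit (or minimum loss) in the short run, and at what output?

AVC = 18 - 4q + q^2 has its minimum ¥14 at q = 2; price ¥53 clears that bar, so the firm operates.
With MC = 18 - 8q + 3q^2, P = MC on the upward-sloping part at q* = 5.
TR = 53·5 = 265. TC = 323 + 115 = 438. Profit = 265 − 438 = -¥173.
Shutting down would mean losing the fixed cost of ¥323, so operating at a loss of ¥173 is better by ¥150.

Profit = -¥173 at q = 5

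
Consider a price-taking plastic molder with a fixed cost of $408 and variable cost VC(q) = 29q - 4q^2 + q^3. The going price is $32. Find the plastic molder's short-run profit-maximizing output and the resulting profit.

AVC = 29 - 4q + q^2 has its minimum $25 at q = 2; price $32 clears that bar, so the firm operates.
MC = 29 - 8q + 3q^2. Setting P = MC and taking the root on the rising branch gives q* = 3.
TR = 32·3 = 96. TC = 408 + 78 = 486. Profit = 96 − 486 = -$390.
That loss of $390 beats the $408 the firm would lose by shutting down; producing recovers $18 of fixed cost.

Profit = -$390 at q = 3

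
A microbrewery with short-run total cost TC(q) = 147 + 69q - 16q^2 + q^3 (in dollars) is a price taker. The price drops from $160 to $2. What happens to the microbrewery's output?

Output falls from 13 to 0 (the firm shuts down)

MC = 69 - 32q + 3q^2; the shutdown threshold is min AVC = $5 (at q = 8).
With P = $160 above the shutdown price, P = MC gives q = 13.
At P = $2 < min AVC = $5, price no longer covers variable cost at any output, so the firm shuts down: q = 0.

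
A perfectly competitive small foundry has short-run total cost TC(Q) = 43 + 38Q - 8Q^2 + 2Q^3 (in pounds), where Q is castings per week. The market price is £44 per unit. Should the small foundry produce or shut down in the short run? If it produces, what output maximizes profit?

Produce at Q = 3

Strip out fixed cost: VC = 38Q - 8Q^2 + 2Q^3. Then AVC = 38 - 8Q + 2Q^2 and MC = 38 - 16Q + 6Q^2.
The AVC parabola has its vertex at Q = 8/4 = 2, where AVC = 38 - 8·2 + 2·2^2 = £30.
Because £44 ≥ £30, revenue can cover variable cost; the firm operates.
Solving P = MC: -6 - 16Q + 6Q^2 = 0 ⇒ Q = -1/3 or 3. On the upward-sloping branch, Q* = 3.
Check: AVC at Q = 3 is £32 ≤ P, so revenue covers variable cost.
Profit = P·Q − TC = 44·3 − 139 = -£7, a loss, but smaller than the £43 fixed cost the firm would lose by shutting down.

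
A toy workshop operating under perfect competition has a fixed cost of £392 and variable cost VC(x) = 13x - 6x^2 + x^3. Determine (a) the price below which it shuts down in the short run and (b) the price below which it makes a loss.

Shutdown price = £4; break-even price = £76

AVC = 13 - 6x + x^2; minimized at x = 3, giving min AVC = £4. That is the shutdown price.
ATC = 392/x + 13 - 6x + x^2. Setting dATC/dx = −392/x^2 − 6 + 2x = 0 gives x = 7 (since 2·7^3 − 6·7^2 = 392).
min ATC = 392/7 + 13 − 6·7 + 7^2 = £76. That is the break-even price.
Between these two prices the firm operates at a loss; above £76 it earns a profit.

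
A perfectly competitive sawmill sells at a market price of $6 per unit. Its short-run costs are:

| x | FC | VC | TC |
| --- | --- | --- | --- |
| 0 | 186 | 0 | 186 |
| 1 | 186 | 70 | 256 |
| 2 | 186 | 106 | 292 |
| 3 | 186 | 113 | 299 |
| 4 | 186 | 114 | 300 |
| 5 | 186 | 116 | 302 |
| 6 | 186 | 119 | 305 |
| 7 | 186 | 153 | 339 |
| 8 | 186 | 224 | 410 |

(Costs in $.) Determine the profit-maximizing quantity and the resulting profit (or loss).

x = 0 (shut down); profit = -$186

Profit at each row (π = 6x − TC): x=0: -186; x=1: -250; x=2: -280; x=3: -281; x=4: -276; x=5: -272; x=6: -269; x=7: -297; x=8: -362.
Profit is highest at x = 0. Equivalently, the lowest AVC in the table is 119/6 ≈ $19.83 at x = 6, and P = $6 falls below it — price never covers variable cost, so the firm shuts down and loses only its fixed cost.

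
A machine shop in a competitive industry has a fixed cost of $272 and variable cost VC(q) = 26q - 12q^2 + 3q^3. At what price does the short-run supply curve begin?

Short-run supply begins at min AVC. From VC = 26q - 12q^2 + 3q^3, AVC = 26 - 12q + 3q^2.
dAVC/dq = -12 + 6q = 0 gives q = 2. min AVC = 26 - 12·2 + 3·2^2 = 14.
So the shutdown price is $14.

$14 per unit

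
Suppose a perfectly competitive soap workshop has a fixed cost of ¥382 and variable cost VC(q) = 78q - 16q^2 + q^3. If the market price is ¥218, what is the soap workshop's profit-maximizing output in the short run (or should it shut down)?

From TC, MC = TC'(q) = 78 - 32q + 3q^2 and AVC = VC/q = 78 - 16q + q^2.
AVC hits its minimum where MC = AVC, at q = 8, giving min AVC = 78 - 16·8 + 8^2 = ¥14.
Because ¥218 ≥ ¥14, revenue can cover variable cost; the firm operates.
Solving P = MC: -140 - 32q + 3q^2 = 0 ⇒ q = -10/3 or 14. On the upward-sloping branch, q* = 14.
Check: AVC at q = 14 is ¥50 ≤ P, so revenue covers variable cost.
Profit = P·q − TC = 218·14 − 1082 = ¥1970.

Produce at q = 14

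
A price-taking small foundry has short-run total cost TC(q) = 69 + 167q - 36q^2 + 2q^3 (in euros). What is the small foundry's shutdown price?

€5 per unit

The firm shuts down when price falls below the minimum of average variable cost. AVC = VC/q = 167 - 36q + 2q^2.
dAVC/dq = -36 + 4q = 0 gives q = 9. min AVC = 167 - 36·9 + 2·9^2 = 5.
So the shutdown price is €5.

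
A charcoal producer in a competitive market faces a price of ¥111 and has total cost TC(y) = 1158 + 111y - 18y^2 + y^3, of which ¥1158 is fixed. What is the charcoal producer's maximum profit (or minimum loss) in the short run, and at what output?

Profit = -¥294 at y = 12

AVC = 111 - 18y + y^2 has its minimum ¥30 at y = 9; price ¥111 clears that bar, so the firm operates.
With MC = 111 - 36y + 3y^2, P = MC on the upward-sloping part at y* = 12.
TR = 111·12 = 1332. TC = 1158 + 468 = 1626. Profit = 1332 − 1626 = -¥294.
Shutting down would mean losing the fixed cost of ¥1158, so operating at a loss of ¥294 is better by ¥864.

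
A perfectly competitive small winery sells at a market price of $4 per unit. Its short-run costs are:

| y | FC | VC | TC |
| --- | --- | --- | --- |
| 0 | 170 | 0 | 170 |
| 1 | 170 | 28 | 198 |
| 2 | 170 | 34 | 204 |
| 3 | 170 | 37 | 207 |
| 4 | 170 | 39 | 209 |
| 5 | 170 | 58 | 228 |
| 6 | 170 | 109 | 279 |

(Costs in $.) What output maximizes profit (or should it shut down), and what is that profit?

y = 0 (shut down); profit = -$170

Profit at each row (π = 4y − TC): y=0: -170; y=1: -194; y=2: -196; y=3: -195; y=4: -193; y=5: -208; y=6: -255.
Profit is highest at y = 0. Equivalently, the lowest AVC in the table is 39/4 ≈ $9.75 at y = 4, and P = $4 falls below it — price never covers variable cost, so the firm shuts down and loses only its fixed cost.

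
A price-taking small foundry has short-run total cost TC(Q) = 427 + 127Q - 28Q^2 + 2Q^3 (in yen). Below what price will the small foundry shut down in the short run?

The firm shuts down when price falls below the minimum of average variable cost. AVC = VC/Q = 127 - 28Q + 2Q^2.
dAVC/dQ = -28 + 4Q = 0 gives Q = 7. min AVC = 127 - 28·7 + 2·7^2 = 29.
So the shutdown price is ¥29.

¥29 per unit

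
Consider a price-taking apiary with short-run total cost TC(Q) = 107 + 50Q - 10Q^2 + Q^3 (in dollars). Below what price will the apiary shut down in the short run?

$25 per unit

Short-run supply begins at min AVC. From VC = 50Q - 10Q^2 + Q^3, AVC = 50 - 10Q + Q^2.
At the minimum of AVC, MC = AVC. MC = 50 - 20Q + 3Q^2; setting MC = AVC gives 2Q^2 - 10Q = 0, so Q = 5. min AVC = 25.
For P < $25 the firm produces nothing.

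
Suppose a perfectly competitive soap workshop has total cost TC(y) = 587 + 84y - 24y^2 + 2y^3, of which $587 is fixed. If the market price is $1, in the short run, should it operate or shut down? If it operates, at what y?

Variable cost is VC = 84y - 24y^2 + 2y^3, so AVC = VC/y = 84 - 24y + 2y^2 and MC = dTC/dy = 84 - 48y + 6y^2.
The AVC parabola has its vertex at y = 24/4 = 6, where AVC = 84 - 24·6 + 2·6^2 = $12.
Since P = $1 < min AVC = $12, price fails to cover variable cost at any output.
Shutting down limits the loss to fixed cost, $587.

Shut down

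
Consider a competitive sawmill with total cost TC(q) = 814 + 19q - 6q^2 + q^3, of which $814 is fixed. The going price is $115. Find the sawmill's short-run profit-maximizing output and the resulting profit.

AVC = 19 - 6q + q^2; min AVC = $10 at q = 3. Since P = $115 ≥ min AVC, the firm produces.
With MC = 19 - 12q + 3q^2, P = MC on the upward-sloping part at q* = 8.
TR = 115·8 = 920. TC = 814 + 280 = 1094. Profit = 920 − 1094 = -$174.
That loss of $174 beats the $814 the firm would lose by shutting down; producing recovers $640 of fixed cost.

Profit = -$174 at q = 8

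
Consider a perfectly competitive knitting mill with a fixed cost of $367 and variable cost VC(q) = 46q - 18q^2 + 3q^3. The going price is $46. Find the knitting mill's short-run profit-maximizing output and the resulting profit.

Profit = -$271 at q = 4

AVC = 46 - 18q + 3q^2; min AVC = $19 at q = 3. Since P = $46 ≥ min AVC, the firm produces.
MC = 46 - 36q + 9q^2. Setting P = MC and taking the root on the rising branch gives q* = 4.
TR = 46·4 = 184. TC = 367 + 88 = 455. Profit = 184 − 455 = -$271.
By producing, the firm covers all variable cost plus $96 of fixed cost; shutting down would lose the full $367.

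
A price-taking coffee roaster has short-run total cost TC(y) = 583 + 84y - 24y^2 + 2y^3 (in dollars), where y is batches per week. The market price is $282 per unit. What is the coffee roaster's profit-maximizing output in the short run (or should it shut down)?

Produce at y = 11

Variable cost is VC = 84y - 24y^2 + 2y^3, so AVC = VC/y = 84 - 24y + 2y^2 and MC = dTC/dy = 84 - 48y + 6y^2.
AVC hits its minimum where MC = AVC, at y = 6, giving min AVC = 84 - 24·6 + 2·6^2 = $12.
P = $282 exceeds min AVC = $12, so the firm stays open.
P = MC gives -198 - 48y + 6y^2 = 0, with roots -3 and 11. Take the larger (rising MC): y* = 11.
Check: AVC at y = 11 is $62 ≤ P, so revenue covers variable cost.
Profit = P·y − TC = 282·11 − 1265 = $1837.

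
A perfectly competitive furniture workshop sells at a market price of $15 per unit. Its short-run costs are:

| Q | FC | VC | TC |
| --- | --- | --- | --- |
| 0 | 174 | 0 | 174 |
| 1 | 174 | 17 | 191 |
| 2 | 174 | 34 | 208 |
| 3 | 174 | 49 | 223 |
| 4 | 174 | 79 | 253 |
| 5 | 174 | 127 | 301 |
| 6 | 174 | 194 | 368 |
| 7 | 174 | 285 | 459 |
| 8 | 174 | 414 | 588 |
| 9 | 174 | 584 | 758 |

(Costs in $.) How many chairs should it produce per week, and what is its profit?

Q = 0 (shut down); profit = -$174

Tabulate TR − TC: Q=0: -174; Q=1: -176; Q=2: -178; Q=3: -178; Q=4: -193; Q=5: -226; Q=6: -278; Q=7: -354; Q=8: -468; Q=9: -623.
Profit is highest at Q = 0. Equivalently, the lowest AVC in the table is 49/3 ≈ $16.33 at Q = 3, and P = $15 falls below it — price never covers variable cost, so the firm shuts down and loses only its fixed cost.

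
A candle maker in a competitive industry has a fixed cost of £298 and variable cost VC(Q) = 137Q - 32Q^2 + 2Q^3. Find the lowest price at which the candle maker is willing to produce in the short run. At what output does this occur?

£9 per unit, at Q = 8

The shutdown price is the minimum of AVC. VC = 137Q - 32Q^2 + 2Q^3, so AVC = 137 - 32Q + 2Q^2.
At the minimum of AVC, MC = AVC. MC = 137 - 64Q + 6Q^2; setting MC = AVC gives 4Q^2 - 32Q = 0, so Q = 8. min AVC = 9.
So the shutdown price is £9.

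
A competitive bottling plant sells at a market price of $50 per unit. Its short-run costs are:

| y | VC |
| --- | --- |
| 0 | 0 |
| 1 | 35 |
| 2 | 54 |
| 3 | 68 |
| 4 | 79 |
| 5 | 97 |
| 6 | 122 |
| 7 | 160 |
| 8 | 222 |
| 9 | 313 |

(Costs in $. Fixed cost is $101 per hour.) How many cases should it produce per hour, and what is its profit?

y = 7; profit = $89

Tabulate TR − TC: y=0: -101; y=1: -86; y=2: -55; y=3: -19; y=4: 20; y=5: 52; y=6: 77; y=7: 89; y=8: 77; y=9: 36.
Profit is maximized at y = 7. AVC there is 160/7 = $22.86 ≤ P, so producing beats shutting down (which would give -$101).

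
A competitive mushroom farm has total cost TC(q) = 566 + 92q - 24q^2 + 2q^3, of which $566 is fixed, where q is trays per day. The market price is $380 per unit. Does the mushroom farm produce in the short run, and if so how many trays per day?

Produce at q = 12

Variable cost is VC = 92q - 24q^2 + 2q^3, so AVC = VC/q = 92 - 24q + 2q^2 and MC = dTC/dq = 92 - 48q + 6q^2.
AVC is minimized where dAVC/dq = -24 + 4q = 0, at q = 6; min AVC = 92 - 24·6 + 2·6^2 = $20.
Because $380 ≥ $20, revenue can cover variable cost; the firm operates.
Set P = MC: 380 = 92 - 48q + 6q^2 → -288 - 48q + 6q^2 = 0. The roots are q = -4 and q = 12; the profit-maximizing output is on the rising part of MC, so q* = 12.
Check: AVC at q = 12 is $92 ≤ P, so revenue covers variable cost.
Profit = P·q − TC = 380·12 − 1670 = $2890.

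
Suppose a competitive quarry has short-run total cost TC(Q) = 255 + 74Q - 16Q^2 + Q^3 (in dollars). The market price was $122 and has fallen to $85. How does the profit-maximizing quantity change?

Output falls from 12 to 11

MC = 74 - 32Q + 3Q^2; the shutdown threshold is min AVC = $10 (at Q = 8).
With P = $122 above the shutdown price, P = MC gives Q = 12.
At P = $85 ≥ min AVC, set P = MC: Q = 11. The firm stays open but cuts output.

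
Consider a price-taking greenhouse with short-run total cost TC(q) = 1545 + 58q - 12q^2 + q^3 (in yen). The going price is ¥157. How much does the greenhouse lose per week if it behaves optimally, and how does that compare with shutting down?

Profit = -¥335 at q = 11

AVC = 58 - 12q + q^2 has its minimum ¥22 at q = 6; price ¥157 clears that bar, so the firm operates.
MC = 58 - 24q + 3q^2. Setting P = MC and taking the root on the rising branch gives q* = 11.
TR = 157·11 = 1727. TC = 1545 + 517 = 2062. Profit = 1727 − 2062 = -¥335.
By producing, the firm covers all variable cost plus ¥1210 of fixed cost; shutting down would lose the full ¥1545.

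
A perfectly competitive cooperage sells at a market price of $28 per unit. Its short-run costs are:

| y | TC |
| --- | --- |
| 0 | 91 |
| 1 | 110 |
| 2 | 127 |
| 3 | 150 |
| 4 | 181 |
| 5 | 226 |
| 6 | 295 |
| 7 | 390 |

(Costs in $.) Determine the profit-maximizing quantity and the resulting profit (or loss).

y = 3; profit = -$66

Profit at each row (π = 28y − TC): y=0: -91; y=1: -82; y=2: -71; y=3: -66; y=4: -69; y=5: -86; y=6: -127; y=7: -194.
Profit is maximized at y = 3. AVC there is 59/3 = $19.67 ≤ P, so producing beats shutting down (which would give -$91).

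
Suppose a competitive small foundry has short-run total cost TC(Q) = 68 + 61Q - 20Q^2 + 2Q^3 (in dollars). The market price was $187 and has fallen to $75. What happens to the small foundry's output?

AVC = 61 - 20Q + 2Q^2, minimized at Q = 5 where min AVC = $11. MC = 61 - 40Q + 6Q^2.
At P = $187 ≥ min AVC, set P = MC on the rising branch: Q = 9.
At P = $75 ≥ min AVC, set P = MC: Q = 7. The firm stays open but cuts output.

Output falls from 9 to 7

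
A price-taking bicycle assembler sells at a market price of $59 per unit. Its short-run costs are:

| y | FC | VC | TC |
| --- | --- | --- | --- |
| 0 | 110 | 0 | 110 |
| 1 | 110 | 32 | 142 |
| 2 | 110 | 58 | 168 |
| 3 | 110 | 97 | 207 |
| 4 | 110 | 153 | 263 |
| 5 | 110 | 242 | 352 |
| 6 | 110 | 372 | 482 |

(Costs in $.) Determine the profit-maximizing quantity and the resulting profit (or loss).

Profit at each row (π = 59y − TC): y=0: -110; y=1: -83; y=2: -50; y=3: -30; y=4: -27; y=5: -57; y=6: -128.
Profit is maximized at y = 4. AVC there is 153/4 = $38.25 ≤ P, so producing beats shutting down (which would give -$110).

y = 4; profit = -$27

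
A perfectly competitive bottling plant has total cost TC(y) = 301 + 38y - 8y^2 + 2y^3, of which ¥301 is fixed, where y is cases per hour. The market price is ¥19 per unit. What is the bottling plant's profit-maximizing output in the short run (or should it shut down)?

Shut down

From TC, MC = TC'(y) = 38 - 16y + 6y^2 and AVC = VC/y = 38 - 8y + 2y^2.
The AVC parabola has its vertex at y = 8/4 = 2, where AVC = 38 - 8·2 + 2·2^2 = ¥30.
With P < min AVC (¥19 < ¥30), every unit sold adds to the loss.
The firm minimizes its loss by shutting down and losing only its fixed cost of ¥301.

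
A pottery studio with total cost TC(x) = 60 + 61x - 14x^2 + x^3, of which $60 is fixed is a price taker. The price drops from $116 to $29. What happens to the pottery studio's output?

Output falls from 11 to 8

AVC = 61 - 14x + x^2, minimized at x = 7 where min AVC = $12. MC = 61 - 28x + 3x^2.
With P = $116 above the shutdown price, P = MC gives x = 11.
At P = $29 ≥ min AVC, set P = MC: x = 8. The firm stays open but cuts output.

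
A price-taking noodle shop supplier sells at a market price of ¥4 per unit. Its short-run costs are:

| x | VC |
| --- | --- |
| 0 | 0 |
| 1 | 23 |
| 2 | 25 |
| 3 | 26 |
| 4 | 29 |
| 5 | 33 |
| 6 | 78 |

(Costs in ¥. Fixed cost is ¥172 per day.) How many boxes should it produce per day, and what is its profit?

x = 0 (shut down); profit = -¥172

Compute π = P·x − TC at each output: x=0: -172; x=1: -191; x=2: -189; x=3: -186; x=4: -185; x=5: -185; x=6: -226.
Profit is highest at x = 0. Equivalently, the lowest AVC in the table is 33/5 ≈ ¥6.60 at x = 5, and P = ¥4 falls below it — price never covers variable cost, so the firm shuts down and loses only its fixed cost.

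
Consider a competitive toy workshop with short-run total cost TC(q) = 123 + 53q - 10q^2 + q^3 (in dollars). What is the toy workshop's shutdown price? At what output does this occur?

The shutdown price is the minimum of AVC. VC = 53q - 10q^2 + q^3, so AVC = 53 - 10q + q^2.
At the minimum of AVC, MC = AVC. MC = 53 - 20q + 3q^2; setting MC = AVC gives 2q^2 - 10q = 0, so q = 5. min AVC = 28.
The firm shuts down for any P below $28.

$28 per unit, at q = 5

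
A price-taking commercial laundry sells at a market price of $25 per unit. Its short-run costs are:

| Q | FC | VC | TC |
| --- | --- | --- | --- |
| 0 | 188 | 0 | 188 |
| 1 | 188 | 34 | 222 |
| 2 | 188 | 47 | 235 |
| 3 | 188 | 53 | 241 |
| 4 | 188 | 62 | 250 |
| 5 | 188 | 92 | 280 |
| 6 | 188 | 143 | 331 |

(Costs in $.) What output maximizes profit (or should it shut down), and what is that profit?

Compute π = P·Q − TC at each output: Q=0: -188; Q=1: -197; Q=2: -185; Q=3: -166; Q=4: -150; Q=5: -155; Q=6: -181.
Profit is maximized at Q = 4. AVC there is 62/4 = $15.50 ≤ P, so producing beats shutting down (which would give -$188).

Q = 4; profit = -$150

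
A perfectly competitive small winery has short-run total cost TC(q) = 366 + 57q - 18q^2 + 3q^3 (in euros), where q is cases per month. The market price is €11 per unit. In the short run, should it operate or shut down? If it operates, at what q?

Shut down

From TC, MC = TC'(q) = 57 - 36q + 9q^2 and AVC = VC/q = 57 - 18q + 3q^2.
AVC is minimized where dAVC/dq = -18 + 6q = 0, at q = 3; min AVC = 57 - 18·3 + 3·3^2 = €30.
P = €11 lies below min AVC = €30; no output level covers variable cost.
Shutting down limits the loss to fixed cost, €366.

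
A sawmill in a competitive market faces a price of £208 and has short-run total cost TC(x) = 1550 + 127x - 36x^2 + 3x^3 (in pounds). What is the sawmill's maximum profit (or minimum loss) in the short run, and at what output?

AVC = 127 - 36x + 3x^2; min AVC = £19 at x = 6. Since P = £208 ≥ min AVC, the firm produces.
MC = 127 - 72x + 9x^2. Setting P = MC and taking the root on the rising branch gives x* = 9.
TR = 208·9 = 1872. TC = 1550 + 414 = 1964. Profit = 1872 − 1964 = -£92.
Shutting down would mean losing the fixed cost of £1550, so operating at a loss of £92 is better by £1458.

Profit = -£92 at x = 9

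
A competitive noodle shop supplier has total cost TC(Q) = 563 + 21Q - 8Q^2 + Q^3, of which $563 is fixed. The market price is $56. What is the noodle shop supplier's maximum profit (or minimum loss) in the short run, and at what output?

AVC = 21 - 8Q + Q^2 has its minimum $5 at Q = 4; price $56 clears that bar, so the firm operates.
With MC = 21 - 16Q + 3Q^2, P = MC on the upward-sloping part at Q* = 7.
TR = 56·7 = 392. TC = 563 + 98 = 661. Profit = 392 − 661 = -$269.
That loss of $269 beats the $563 the firm would lose by shutting down; producing recovers $294 of fixed cost.

Profit = -$269 at Q = 7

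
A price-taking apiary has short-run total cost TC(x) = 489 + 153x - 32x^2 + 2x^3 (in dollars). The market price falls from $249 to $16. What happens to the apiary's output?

AVC = 153 - 32x + 2x^2, minimized at x = 8 where min AVC = $25. MC = 153 - 64x + 6x^2.
At P = $249 ≥ min AVC, set P = MC on the rising branch: x = 12.
At P = $16 < min AVC = $25, price no longer covers variable cost at any output, so the firm shuts down: x = 0.

Output falls from 12 to 0 (the firm shuts down)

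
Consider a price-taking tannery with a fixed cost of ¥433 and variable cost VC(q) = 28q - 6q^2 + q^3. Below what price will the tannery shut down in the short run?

¥19 per unit

The firm shuts down when price falls below the minimum of average variable cost. AVC = VC/q = 28 - 6q + q^2.
dAVC/dq = -6 + 2q = 0 gives q = 3. min AVC = 28 - 6·3 + 3^2 = 19.
For P < ¥19 the firm produces nothing.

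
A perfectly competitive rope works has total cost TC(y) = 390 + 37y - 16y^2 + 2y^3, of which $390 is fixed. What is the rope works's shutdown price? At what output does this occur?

The shutdown price is the minimum of AVC. VC = 37y - 16y^2 + 2y^3, so AVC = 37 - 16y + 2y^2.
dAVC/dy = -16 + 4y = 0 gives y = 4. min AVC = 37 - 16·4 + 2·4^2 = 5.
The firm shuts down for any P below $5.

$5 per unit, at y = 4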